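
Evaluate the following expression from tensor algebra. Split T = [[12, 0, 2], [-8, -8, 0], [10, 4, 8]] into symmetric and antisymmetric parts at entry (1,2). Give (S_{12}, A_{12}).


T_{12} = 0
T_{21} = -8
S_{12} = (0 + -8)/2 = -8/2 = -4
A_{12} = (0 - -8)/2 = 8/2 = 4
Check: S + A = -4 + 4 = 0 = T_{12}.

(-4, 4)


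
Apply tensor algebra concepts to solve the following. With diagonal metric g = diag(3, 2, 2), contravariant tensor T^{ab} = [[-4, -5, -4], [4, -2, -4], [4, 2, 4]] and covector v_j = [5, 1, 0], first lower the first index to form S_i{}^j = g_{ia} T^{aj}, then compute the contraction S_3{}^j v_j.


Step 1: lower the first index. For a diagonal metric, g_{ia} T^{aj} = g_{ii} T^{ij} (no sum on i).
g_{33} = 2
S_3{}^1 = 2 * T^{31} = 2 * 4 = 8
S_3{}^2 = 2 * T^{32} = 2 * 2 = 4
S_3{}^3 = 2 * T^{33} = 2 * 4 = 8
Step 2: contract S_3{}^j with v_j.
S_3{}^1 * v_1 = 8 * 5 = 40
S_3{}^2 * v_2 = 4 * 1 = 4
S_3{}^3 * v_3 = 8 * 0 = 0
Result = 40 + 4 + 0 = 44

44


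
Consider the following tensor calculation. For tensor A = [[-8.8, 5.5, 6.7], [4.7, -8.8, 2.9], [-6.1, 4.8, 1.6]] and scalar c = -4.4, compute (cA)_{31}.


Scalar multiplication: (cA)_{ij} = c * A_{ij}.
c = -4.4
A_{31} = -6.1
(cA)_{31} = -4.4 * -6.1 = 26.84

26.84


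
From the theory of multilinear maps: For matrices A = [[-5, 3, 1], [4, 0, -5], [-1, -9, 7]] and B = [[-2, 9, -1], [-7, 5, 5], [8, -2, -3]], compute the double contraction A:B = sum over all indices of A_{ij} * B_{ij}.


A:B = sum over all i,j of A_{ij} * B_{ij}.
Row 1: -5*-2=10, 3*9=27, 1*-1=-1 => row sum = 36
Row 2: 4*-7=-28, 0*5=0, -5*5=-25 => row sum = -53
Row 3: -1*8=-8, -9*-2=18, 7*-3=-21 => row sum = -11
Total = 36 + -53 + -11 = -28

-28


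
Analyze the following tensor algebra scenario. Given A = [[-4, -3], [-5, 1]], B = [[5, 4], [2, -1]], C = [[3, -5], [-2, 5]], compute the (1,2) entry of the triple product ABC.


(ABC)_{12} = sum_m (AB)_{1m} C_{m2}. First compute row 1 of AB.
(AB)_{11} = -4*5 + -3*2 = -26
(AB)_{12} = -4*4 + -3*-1 = -13
Now contract with column 2 of C:
(AB)_{11} * C_{12} = -26 * -5 = 130
(AB)_{12} * C_{22} = -13 * 5 = -65
(ABC)_{12} = 130 + -65 = 65

65


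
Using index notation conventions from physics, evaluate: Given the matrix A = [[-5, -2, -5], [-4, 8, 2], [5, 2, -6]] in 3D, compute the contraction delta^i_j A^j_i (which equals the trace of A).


The contraction (trace) of a rank-2 tensor is the sum of its diagonal elements.
Diagonal entries: A[1,1] = -5, A[2,2] = 8, A[3,3] = -6
Tr(A) = -5 + 8 + -6 = -3

-3


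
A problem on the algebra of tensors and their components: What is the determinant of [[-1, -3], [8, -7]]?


For a 2x2 matrix [[a, b], [c, d]], det = a*d - b*c.
a = -1, b = -3, c = 8, d = -7
a*d = -1 * -7 = 7
b*c = -3 * 8 = -24
det = 7 - -24 = 31

31


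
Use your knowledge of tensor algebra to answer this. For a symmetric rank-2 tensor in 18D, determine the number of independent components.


A symmetric rank-2 tensor in d dimensions has d(d+1)/2 independent components.
d = 18
d(d+1)/2 = 18 * 19 / 2 = 342 / 2 = 171

171


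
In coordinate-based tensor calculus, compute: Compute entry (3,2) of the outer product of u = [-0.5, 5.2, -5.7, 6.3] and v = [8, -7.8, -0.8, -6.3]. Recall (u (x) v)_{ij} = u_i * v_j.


The outer product entry T_{ij} = u_i * v_j.
We need i=3, j=2.
u_3 = -5.7, v_2 = -7.8
T_{3,2} = -5.7 * -7.8 = 44.46

44.46


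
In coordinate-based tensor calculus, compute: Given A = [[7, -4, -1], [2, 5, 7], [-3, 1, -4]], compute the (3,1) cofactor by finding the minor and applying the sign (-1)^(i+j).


To find cofactor C_{31}, delete row 3 and column 1.
The resulting 2x2 submatrix is: [[-4, -1], [5, 7]]
Minor M_{31} = -4*7 - -1*5
  = -28 - -5 = -23
Sign = (-1)^(3+1) = (-1)^4 = 1
Cofactor C_{31} = 1 * -23 = -23

-23


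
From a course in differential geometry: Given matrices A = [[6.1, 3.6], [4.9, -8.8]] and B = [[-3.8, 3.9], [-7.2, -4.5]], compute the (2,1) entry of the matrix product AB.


(AB)_{ij} = sum_k A_{ik} B_{kj}.
For i=2, j=1:
A_{21} * B_{11} = 4.9 * -3.8 = -18.62
A_{22} * B_{21} = -8.8 * -7.2 = 63.36
Sum = -18.62 + 63.36 = 44.74

44.74


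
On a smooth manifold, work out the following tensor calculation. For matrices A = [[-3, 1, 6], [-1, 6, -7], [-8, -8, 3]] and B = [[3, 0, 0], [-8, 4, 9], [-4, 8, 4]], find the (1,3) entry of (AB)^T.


(AB)^T_{ij} = (AB)_{ji} = sum_k A_{jk} B_{ki}.
For i=1, j=3 we need (AB)_{31}:
A_{31} * B_{11} = -8 * 3 = -24
A_{32} * B_{21} = -8 * -8 = 64
A_{33} * B_{31} = 3 * -4 = -12
Sum = -24 + 64 + -12 = 28

28


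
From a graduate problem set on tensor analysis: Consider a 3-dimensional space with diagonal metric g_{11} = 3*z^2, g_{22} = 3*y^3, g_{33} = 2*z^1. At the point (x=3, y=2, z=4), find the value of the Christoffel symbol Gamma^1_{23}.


For a diagonal metric, Gamma^k_{ij} = (1/2) g^{kk} (dg_{ik}/dx_j + dg_{jk}/dx_i - dg_{ij}/dx_k).
The metric is diagonal, so g_{ab} = 0 for a != b.
At the given point: g_{11} = 48, g_{22} = 24, g_{33} = 8
g^{11} = 1/48
dg_{21}/dx_3 = 0 (off-diagonal)
dg_{31}/dx_2 = 0 (off-diagonal)
dg_{23}/dx_1 = 0 (off-diagonal)
Numerator = 0 + 0 - 0 = 0
Gamma^1_{23} = 0 / (2 * 48) = 0

0


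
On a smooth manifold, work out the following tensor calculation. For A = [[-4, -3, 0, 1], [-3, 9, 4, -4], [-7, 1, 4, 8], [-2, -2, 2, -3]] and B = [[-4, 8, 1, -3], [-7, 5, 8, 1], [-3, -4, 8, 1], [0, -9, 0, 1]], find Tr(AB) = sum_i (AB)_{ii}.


Tr(AB) = sum_i (AB)_{ii} where (AB)_{ii} = sum_k A_{ik} B_{ki}.
(AB)_{11} = -4*-4 + -3*-7 + 0*-3 + 1*0 = 37
(AB)_{22} = -3*8 + 9*5 + 4*-4 + -4*-9 = 41
(AB)_{33} = -7*1 + 1*8 + 4*8 + 8*0 = 33
(AB)_{44} = -2*-3 + -2*1 + 2*1 + -3*1 = 3
Tr(AB) = 37 + 41 + 33 + 3 = 114

114


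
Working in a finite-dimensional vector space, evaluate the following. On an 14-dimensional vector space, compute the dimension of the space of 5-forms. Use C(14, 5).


The dimension of the space of p-forms on an n-dimensional space is C(n, p).
n = 14, p = 5
C(14, 5) = 14! / (5! * 9!) = 2002

2002


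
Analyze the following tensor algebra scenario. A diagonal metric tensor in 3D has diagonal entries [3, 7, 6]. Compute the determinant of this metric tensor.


For a diagonal metric, the determinant is the product of diagonal entries.
Diagonal entries: 3, 7, 6
det(g) = 3 * 7 * 6 = 126

126


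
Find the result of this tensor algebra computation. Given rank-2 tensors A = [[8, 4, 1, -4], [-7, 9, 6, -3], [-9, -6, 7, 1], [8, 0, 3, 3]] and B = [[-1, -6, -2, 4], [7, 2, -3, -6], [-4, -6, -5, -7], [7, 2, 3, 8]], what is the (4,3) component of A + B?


Tensor addition is component-wise: (A + B)_{ij} = A_{ij} + B_{ij}.
A_{43} = 3
B_{43} = 3
(A + B)_{43} = 3 + 3 = 6

6


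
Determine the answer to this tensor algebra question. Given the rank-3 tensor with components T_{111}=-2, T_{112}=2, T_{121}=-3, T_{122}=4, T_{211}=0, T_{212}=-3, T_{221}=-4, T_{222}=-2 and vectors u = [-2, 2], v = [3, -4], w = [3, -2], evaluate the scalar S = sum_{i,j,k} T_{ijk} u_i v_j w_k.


S = sum over i,j,k of T_{ijk} u_i v_j w_k. Expanding all 8 terms:
T_{111}*u_1*v_1*w_1 = -2*-2*3*3 = 36  (running total: 36)
T_{112}*u_1*v_1*w_2 = 2*-2*3*-2 = 24  (running total: 60)
T_{121}*u_1*v_2*w_1 = -3*-2*-4*3 = -72  (running total: -12)
T_{122}*u_1*v_2*w_2 = 4*-2*-4*-2 = -64  (running total: -76)
T_{211}*u_2*v_1*w_1 = 0*2*3*3 = 0  (running total: -76)
T_{212}*u_2*v_1*w_2 = -3*2*3*-2 = 36  (running total: -40)
T_{221}*u_2*v_2*w_1 = -4*2*-4*3 = 96  (running total: 56)
T_{222}*u_2*v_2*w_2 = -2*2*-4*-2 = -32  (running total: 24)
S = 24

24


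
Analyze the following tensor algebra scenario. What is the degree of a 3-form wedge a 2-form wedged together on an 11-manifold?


The degree of a wedge product is the sum of the degrees of the individual forms.
Degrees: 3, 2
Total degree = 3 + 2 = 5

5


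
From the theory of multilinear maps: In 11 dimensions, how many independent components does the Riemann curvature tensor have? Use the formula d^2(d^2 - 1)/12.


The Riemann tensor in d dimensions has d^2(d^2 - 1)/12 independent components.
d = 11, so d^2 = 121
d^2 - 1 = 120
d^2(d^2 - 1) = 121 * 120 = 14520
Divide by 12: 14520 / 12 = 1210

1210


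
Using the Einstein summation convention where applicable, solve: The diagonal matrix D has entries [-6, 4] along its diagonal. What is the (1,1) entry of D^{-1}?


For a diagonal matrix, the inverse has entries (D^{-1})_{ii} = 1/d_{ii}.
The diagonal entries are: d_{11} = -6, d_{22} = 4
We need (D^{-1})_{11} = 1/d_{11} = 1/-6 = -1/6

-1/6


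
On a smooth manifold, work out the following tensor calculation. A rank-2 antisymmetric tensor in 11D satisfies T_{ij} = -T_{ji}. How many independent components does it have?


An antisymmetric rank-2 tensor satisfies A_{ij} = -A_{ji}, so diagonal entries are zero.
The independent components are the upper-triangular entries: C(n, 2) = n(n-1)/2.
n = 11
C(11, 2) = 11 * 10 / 2 = 110 / 2 = 55

55


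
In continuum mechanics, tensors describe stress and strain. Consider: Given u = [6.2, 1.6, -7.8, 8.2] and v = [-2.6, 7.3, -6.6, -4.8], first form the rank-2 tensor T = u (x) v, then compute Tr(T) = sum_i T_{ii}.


The outer product gives T_{ij} = u_i v_j.
The trace (contraction) is Tr(T) = sum_i T_{ii} = sum_i u_i v_i.
Diagonal entries:
T_{11} = u_1 * v_1 = 6.2 * -2.6 = -16.12
T_{22} = u_2 * v_2 = 1.6 * 7.3 = 11.68
T_{33} = u_3 * v_3 = -7.8 * -6.6 = 51.48
T_{44} = u_4 * v_4 = 8.2 * -4.8 = -39.36
Tr(T) = -16.12 + 11.68 + 51.48 + -39.36 = 7.68

7.68


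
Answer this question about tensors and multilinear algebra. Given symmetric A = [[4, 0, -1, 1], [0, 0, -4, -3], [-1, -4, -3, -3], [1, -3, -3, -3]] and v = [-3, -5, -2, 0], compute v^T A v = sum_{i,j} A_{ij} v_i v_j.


First compute Av:
(Av)_1 = 4*-3 + 0*-5 + -1*-2 + 1*0 = -10
(Av)_2 = 0*-3 + 0*-5 + -4*-2 + -3*0 = 8
(Av)_3 = -1*-3 + -4*-5 + -3*-2 + -3*0 = 29
(Av)_4 = 1*-3 + -3*-5 + -3*-2 + -3*0 = 18
Av = [-10, 8, 29, 18]
Then v^T (Av) = -3*-10 + -5*8 + -2*29 + 0*18
= 30 + -40 + -58 + 0 = -68

-68


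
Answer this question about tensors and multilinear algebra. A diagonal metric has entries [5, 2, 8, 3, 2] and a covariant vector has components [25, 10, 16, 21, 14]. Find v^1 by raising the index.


To raise an index with a diagonal metric: v^i = v_i / g_{ii}.
For index 1: v_1 = 25, g_{11} = 5
v^1 = 25 / 5 = 5

5


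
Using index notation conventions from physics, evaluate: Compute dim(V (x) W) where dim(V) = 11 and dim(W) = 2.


The dimension of a tensor product is the product of dimensions.
dim(V) = 11, dim(W) = 2
dim(V (x) W) = 11 * 2 = 22

22


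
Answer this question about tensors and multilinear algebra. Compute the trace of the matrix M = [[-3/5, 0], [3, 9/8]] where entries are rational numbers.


The trace is the sum of diagonal entries.
Diagonal: M[1,1] = -3/5, M[2,2] = 9/8
Tr(M) = -3/5 + 9/8
Computing step by step:
After adding M[1,1]: -3/5
After adding M[2,2]: 21/40
Tr(M) = 21/40

21/40


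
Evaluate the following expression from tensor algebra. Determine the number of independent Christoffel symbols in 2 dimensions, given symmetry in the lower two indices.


Christoffel symbols Gamma^k_{ij} are symmetric in i,j, so there are d * d(d+1)/2 independent symbols.
d = 2
d(d+1)/2 = 2 * 3 / 2 = 3
Total = 2 * 3 = 6

6


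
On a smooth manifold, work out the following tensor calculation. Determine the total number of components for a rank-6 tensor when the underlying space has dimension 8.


The number of components of a rank-r tensor in d dimensions is d^r.
Here d = 8 and r = 6.
8^6 = 262144

262144


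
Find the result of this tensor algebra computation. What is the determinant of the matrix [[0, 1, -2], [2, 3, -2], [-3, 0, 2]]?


Expanding along the first row, det(A) = a11*M_11 - a12*M_12 + a13*M_13, where M_1j is the (1,j) minor.
Minor M_11 = 3*2 - -2*0 = 6
Minor M_12 = 2*2 - -2*-3 = -2
Minor M_13 = 2*0 - 3*-3 = 9
det = 0*(6) - 1*(-2) + -2*(9)
    = 0 - -2 + -18
    = -16

-16


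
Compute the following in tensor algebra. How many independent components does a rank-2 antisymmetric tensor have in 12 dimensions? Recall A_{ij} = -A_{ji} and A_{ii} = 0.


An antisymmetric rank-2 tensor satisfies A_{ij} = -A_{ji}, so diagonal entries are zero.
The independent components are the upper-triangular entries: C(n, 2) = n(n-1)/2.
n = 12
C(12, 2) = 12 * 11 / 2 = 132 / 2 = 66

66


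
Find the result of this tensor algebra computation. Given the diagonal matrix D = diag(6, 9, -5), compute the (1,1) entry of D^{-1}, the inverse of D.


For a diagonal matrix, the inverse has entries (D^{-1})_{ii} = 1/d_{ii}.
The diagonal entries are: d_{11} = 6, d_{22} = 9, d_{33} = -5
We need (D^{-1})_{11} = 1/d_{11} = 1/6 = 1/6

1/6


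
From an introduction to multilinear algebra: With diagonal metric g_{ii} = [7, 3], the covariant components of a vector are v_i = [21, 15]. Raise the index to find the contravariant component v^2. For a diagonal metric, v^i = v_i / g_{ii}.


To raise an index with a diagonal metric: v^i = v_i / g_{ii}.
For index 2: v_2 = 15, g_{22} = 3
v^2 = 15 / 3 = 5

5


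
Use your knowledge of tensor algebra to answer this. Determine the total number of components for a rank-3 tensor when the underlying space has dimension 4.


The number of components of a rank-r tensor in d dimensions is d^r.
Here d = 4 and r = 3.
4^3 = 64

64


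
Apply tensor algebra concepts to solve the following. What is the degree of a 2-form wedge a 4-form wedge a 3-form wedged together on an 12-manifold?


The degree of a wedge product is the sum of the degrees of the individual forms.
Degrees: 2, 4, 3
Total degree = 2 + 4 + 3 = 9

9


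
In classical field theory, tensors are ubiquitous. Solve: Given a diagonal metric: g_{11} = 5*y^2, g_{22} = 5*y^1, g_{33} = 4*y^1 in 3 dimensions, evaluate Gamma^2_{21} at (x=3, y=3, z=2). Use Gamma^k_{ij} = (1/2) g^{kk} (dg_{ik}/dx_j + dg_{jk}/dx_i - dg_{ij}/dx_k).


For a diagonal metric, Gamma^k_{ij} = (1/2) g^{kk} (dg_{ik}/dx_j + dg_{jk}/dx_i - dg_{ij}/dx_k).
The metric is diagonal, so g_{ab} = 0 for a != b.
At the given point: g_{11} = 45, g_{22} = 15, g_{33} = 12
g^{22} = 1/15
dg_{22}/dx_1 = dg_{22}/dx_1 = 0
dg_{12}/dx_2 = 0 (off-diagonal)
dg_{21}/dx_2 = 0 (off-diagonal)
Numerator = 0 + 0 - 0 = 0
Gamma^2_{21} = 0 / (2 * 15) = 0

0


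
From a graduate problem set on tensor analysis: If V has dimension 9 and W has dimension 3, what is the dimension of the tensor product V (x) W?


The dimension of a tensor product is the product of dimensions.
dim(V) = 9, dim(W) = 3
dim(V (x) W) = 9 * 3 = 27

27


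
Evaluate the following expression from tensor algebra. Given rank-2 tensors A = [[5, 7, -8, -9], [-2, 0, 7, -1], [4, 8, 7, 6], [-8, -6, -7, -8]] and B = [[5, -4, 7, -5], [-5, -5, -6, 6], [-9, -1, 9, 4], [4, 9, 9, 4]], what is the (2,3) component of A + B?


Tensor addition is component-wise: (A + B)_{ij} = A_{ij} + B_{ij}.
A_{23} = 7
B_{23} = -6
(A + B)_{23} = 7 + -6 = 1

1


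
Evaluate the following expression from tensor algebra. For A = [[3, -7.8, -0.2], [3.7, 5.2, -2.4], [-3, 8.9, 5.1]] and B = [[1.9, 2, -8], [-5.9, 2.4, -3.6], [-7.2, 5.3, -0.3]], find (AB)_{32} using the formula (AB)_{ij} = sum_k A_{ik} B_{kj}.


(AB)_{ij} = sum_k A_{ik} B_{kj}.
For i=3, j=2:
A_{31} * B_{12} = -3 * 2 = -6
A_{32} * B_{22} = 8.9 * 2.4 = 21.36
A_{33} * B_{32} = 5.1 * 5.3 = 27.03
Sum = -6 + 21.36 + 27.03 = 42.39

42.39


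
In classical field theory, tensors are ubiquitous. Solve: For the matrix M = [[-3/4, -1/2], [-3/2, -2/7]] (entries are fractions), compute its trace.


The trace is the sum of diagonal entries.
Diagonal: M[1,1] = -3/4, M[2,2] = -2/7
Tr(M) = -3/4 + -2/7
Computing step by step:
After adding M[1,1]: -3/4
After adding M[2,2]: -29/28
Tr(M) = -29/28

-29/28


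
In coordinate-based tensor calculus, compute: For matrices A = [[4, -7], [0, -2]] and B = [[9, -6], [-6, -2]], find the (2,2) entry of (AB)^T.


(AB)^T_{ij} = (AB)_{ji} = sum_k A_{jk} B_{ki}.
For i=2, j=2 we need (AB)_{22}:
A_{21} * B_{12} = 0 * -6 = 0
A_{22} * B_{22} = -2 * -2 = 4
Sum = 0 + 4 = 4

4


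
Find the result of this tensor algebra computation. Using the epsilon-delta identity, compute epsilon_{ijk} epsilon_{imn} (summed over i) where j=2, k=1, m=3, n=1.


Using the identity: epsilon_{ijk} epsilon_{imn} = delta_{jm} delta_{kn} - delta_{jn} delta_{km}.
delta_{23} = 0
delta_{11} = 1
delta_{21} = 0
delta_{13} = 0
Result = 0 * 1 - 0 * 0 = 0 - 0 = 0

0


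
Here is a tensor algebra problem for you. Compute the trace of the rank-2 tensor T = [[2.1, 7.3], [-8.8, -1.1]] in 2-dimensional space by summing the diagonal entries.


The contraction (trace) of a rank-2 tensor is the sum of its diagonal elements.
Diagonal entries: A[1,1] = 2.1, A[2,2] = -1.1
Tr(A) = 2.1 + -1.1 = 1

1


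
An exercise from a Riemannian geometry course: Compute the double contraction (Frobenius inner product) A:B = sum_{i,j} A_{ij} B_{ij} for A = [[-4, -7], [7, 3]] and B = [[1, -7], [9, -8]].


A:B = sum over all i,j of A_{ij} * B_{ij}.
Row 1: -4*1=-4, -7*-7=49 => row sum = 45
Row 2: 7*9=63, 3*-8=-24 => row sum = 39
Total = 45 + 39 = 84

84


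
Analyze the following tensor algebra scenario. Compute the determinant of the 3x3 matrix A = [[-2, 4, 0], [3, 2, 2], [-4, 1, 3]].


Expanding along the first row, det(A) = a11*M_11 - a12*M_12 + a13*M_13, where M_1j is the (1,j) minor.
Minor M_11 = 2*3 - 2*1 = 4
Minor M_12 = 3*3 - 2*-4 = 17
Minor M_13 = 3*1 - 2*-4 = 11
det = -2*(4) - 4*(17) + 0*(11)
    = -8 - 68 + 0
    = -76

-76


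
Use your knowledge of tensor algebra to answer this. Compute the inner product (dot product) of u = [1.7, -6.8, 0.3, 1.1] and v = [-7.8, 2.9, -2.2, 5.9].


The inner product u . v = sum of u_i * v_i.
Term-by-term: 1.7 * -7.8, -6.8 * 2.9, 0.3 * -2.2, 1.1 * 5.9
Products: -13.26, -19.72, -0.66, 6.49
Sum = -13.26 + -19.72 + -0.66 + 6.49 = -27.15

-27.15


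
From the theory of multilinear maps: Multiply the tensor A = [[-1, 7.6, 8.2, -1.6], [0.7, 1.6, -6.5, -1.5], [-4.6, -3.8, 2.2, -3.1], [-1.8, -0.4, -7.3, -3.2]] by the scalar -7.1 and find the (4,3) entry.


Scalar multiplication: (cA)_{ij} = c * A_{ij}.
c = -7.1
A_{43} = -7.3
(cA)_{43} = -7.1 * -7.3 = 51.83

51.83


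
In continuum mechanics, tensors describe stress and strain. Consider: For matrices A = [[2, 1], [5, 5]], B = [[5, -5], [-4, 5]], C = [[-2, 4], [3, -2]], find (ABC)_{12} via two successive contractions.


(ABC)_{12} = sum_m (AB)_{1m} C_{m2}. First compute row 1 of AB.
(AB)_{11} = 2*5 + 1*-4 = 6
(AB)_{12} = 2*-5 + 1*5 = -5
Now contract with column 2 of C:
(AB)_{11} * C_{12} = 6 * 4 = 24
(AB)_{12} * C_{22} = -5 * -2 = 10
(ABC)_{12} = 24 + 10 = 34

34


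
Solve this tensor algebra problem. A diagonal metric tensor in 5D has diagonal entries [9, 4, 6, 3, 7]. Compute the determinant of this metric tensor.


For a diagonal metric, the determinant is the product of diagonal entries.
Diagonal entries: 9, 4, 6, 3, 7
det(g) = 9 * 4 * 6 * 3 * 7 = 4536

4536


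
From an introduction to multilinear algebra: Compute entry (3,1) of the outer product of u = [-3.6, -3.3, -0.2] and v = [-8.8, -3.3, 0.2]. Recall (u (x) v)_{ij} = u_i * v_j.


The outer product entry T_{ij} = u_i * v_j.
We need i=3, j=1.
u_3 = -0.2, v_1 = -8.8
T_{3,1} = -0.2 * -8.8 = 1.76

1.76


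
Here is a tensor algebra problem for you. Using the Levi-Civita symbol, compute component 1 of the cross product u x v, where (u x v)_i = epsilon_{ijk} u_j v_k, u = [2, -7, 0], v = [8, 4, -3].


(u x v)_1 = sum_{j,k} epsilon_{1jk} u_j v_k. Only permutations of (1,2,3) contribute; the two non-zero terms are:
eps_{123} u_2 v_3 = 1 * -7 * -3 = 21
eps_{132} u_3 v_2 = -1 * 0 * 4 = 0
(u x v)_1 = 21

21


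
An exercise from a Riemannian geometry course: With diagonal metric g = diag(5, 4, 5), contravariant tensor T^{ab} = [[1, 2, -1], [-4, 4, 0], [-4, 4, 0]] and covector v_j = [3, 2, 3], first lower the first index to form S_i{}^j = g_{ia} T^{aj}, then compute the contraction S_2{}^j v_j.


Step 1: lower the first index. For a diagonal metric, g_{ia} T^{aj} = g_{ii} T^{ij} (no sum on i).
g_{22} = 4
S_2{}^1 = 4 * T^{21} = 4 * -4 = -16
S_2{}^2 = 4 * T^{22} = 4 * 4 = 16
S_2{}^3 = 4 * T^{23} = 4 * 0 = 0
Step 2: contract S_2{}^j with v_j.
S_2{}^1 * v_1 = -16 * 3 = -48
S_2{}^2 * v_2 = 16 * 2 = 32
S_2{}^3 * v_3 = 0 * 3 = 0
Result = -48 + 32 + 0 = -16

-16


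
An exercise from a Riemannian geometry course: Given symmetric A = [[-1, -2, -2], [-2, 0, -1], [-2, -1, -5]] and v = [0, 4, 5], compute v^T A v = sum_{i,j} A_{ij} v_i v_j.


First compute Av:
(Av)_1 = -1*0 + -2*4 + -2*5 = -18
(Av)_2 = -2*0 + 0*4 + -1*5 = -5
(Av)_3 = -2*0 + -1*4 + -5*5 = -29
Av = [-18, -5, -29]
Then v^T (Av) = 0*-18 + 4*-5 + 5*-29
= 0 + -20 + -145 = -165

-165


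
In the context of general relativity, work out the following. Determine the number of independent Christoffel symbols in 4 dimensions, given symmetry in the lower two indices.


Christoffel symbols Gamma^k_{ij} are symmetric in i,j, so there are d * d(d+1)/2 independent symbols.
d = 4
d(d+1)/2 = 4 * 5 / 2 = 10
Total = 4 * 10 = 40

40


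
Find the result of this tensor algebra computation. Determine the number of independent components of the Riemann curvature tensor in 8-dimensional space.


The Riemann tensor in d dimensions has d^2(d^2 - 1)/12 independent components.
d = 8, so d^2 = 64
d^2 - 1 = 63
d^2(d^2 - 1) = 64 * 63 = 4032
Divide by 12: 4032 / 12 = 336

336


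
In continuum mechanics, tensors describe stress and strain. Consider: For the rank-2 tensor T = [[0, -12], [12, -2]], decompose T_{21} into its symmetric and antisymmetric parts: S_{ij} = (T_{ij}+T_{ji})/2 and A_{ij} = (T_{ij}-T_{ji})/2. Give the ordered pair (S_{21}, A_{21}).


T_{21} = 12
T_{12} = -12
S_{21} = (12 + -12)/2 = 0/2 = 0
A_{21} = (12 - -12)/2 = 24/2 = 12
Check: S + A = 0 + 12 = 12 = T_{21}.

(0, 12)


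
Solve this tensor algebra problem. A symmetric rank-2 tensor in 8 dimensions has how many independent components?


A symmetric rank-2 tensor in d dimensions has d(d+1)/2 independent components.
d = 8
d(d+1)/2 = 8 * 9 / 2 = 72 / 2 = 36

36


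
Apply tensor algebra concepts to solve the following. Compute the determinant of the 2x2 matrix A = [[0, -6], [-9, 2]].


For a 2x2 matrix [[a, b], [c, d]], det = a*d - b*c.
a = 0, b = -6, c = -9, d = 2
a*d = 0 * 2 = 0
b*c = -6 * -9 = 54
det = 0 - 54 = -54

-54


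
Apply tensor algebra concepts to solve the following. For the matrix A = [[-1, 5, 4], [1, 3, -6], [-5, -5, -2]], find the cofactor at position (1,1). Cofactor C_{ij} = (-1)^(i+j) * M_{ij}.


To find cofactor C_{11}, delete row 1 and column 1.
The resulting 2x2 submatrix is: [[3, -6], [-5, -2]]
Minor M_{11} = 3*-2 - -6*-5
  = -6 - 30 = -36
Sign = (-1)^(1+1) = (-1)^2 = 1
Cofactor C_{11} = 1 * -36 = -36

-36


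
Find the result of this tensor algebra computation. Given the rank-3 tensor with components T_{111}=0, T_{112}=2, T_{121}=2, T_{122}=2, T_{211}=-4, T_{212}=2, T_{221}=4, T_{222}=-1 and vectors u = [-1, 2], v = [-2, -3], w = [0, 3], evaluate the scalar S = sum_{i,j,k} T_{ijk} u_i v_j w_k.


S = sum over i,j,k of T_{ijk} u_i v_j w_k. Expanding all 8 terms:
T_{111}*u_1*v_1*w_1 = 0*-1*-2*0 = 0  (running total: 0)
T_{112}*u_1*v_1*w_2 = 2*-1*-2*3 = 12  (running total: 12)
T_{121}*u_1*v_2*w_1 = 2*-1*-3*0 = 0  (running total: 12)
T_{122}*u_1*v_2*w_2 = 2*-1*-3*3 = 18  (running total: 30)
T_{211}*u_2*v_1*w_1 = -4*2*-2*0 = 0  (running total: 30)
T_{212}*u_2*v_1*w_2 = 2*2*-2*3 = -24  (running total: 6)
T_{221}*u_2*v_2*w_1 = 4*2*-3*0 = 0  (running total: 6)
T_{222}*u_2*v_2*w_2 = -1*2*-3*3 = 18  (running total: 24)
S = 24

24


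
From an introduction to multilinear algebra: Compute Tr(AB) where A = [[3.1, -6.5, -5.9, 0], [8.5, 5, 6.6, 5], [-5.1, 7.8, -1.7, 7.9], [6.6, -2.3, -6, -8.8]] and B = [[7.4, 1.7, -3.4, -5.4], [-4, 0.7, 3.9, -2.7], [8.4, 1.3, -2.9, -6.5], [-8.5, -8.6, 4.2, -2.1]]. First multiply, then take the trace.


Tr(AB) = sum_i (AB)_{ii} where (AB)_{ii} = sum_k A_{ik} B_{ki}.
(AB)_{11} = 3.1*7.4 + -6.5*-4 + -5.9*8.4 + 0*-8.5 = -0.62
(AB)_{22} = 8.5*1.7 + 5*0.7 + 6.6*1.3 + 5*-8.6 = -16.47
(AB)_{33} = -5.1*-3.4 + 7.8*3.9 + -1.7*-2.9 + 7.9*4.2 = 85.87
(AB)_{44} = 6.6*-5.4 + -2.3*-2.7 + -6*-6.5 + -8.8*-2.1 = 28.05
Tr(AB) = -0.62 + -16.47 + 85.87 + 28.05 = 96.83

96.83


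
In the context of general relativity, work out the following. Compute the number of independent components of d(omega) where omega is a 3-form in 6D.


The exterior derivative of a p-form is a (p+1)-form.
Its number of independent components is C(n, p+1).
n = 6, p+1 = 4
C(6, 4) = 15

15


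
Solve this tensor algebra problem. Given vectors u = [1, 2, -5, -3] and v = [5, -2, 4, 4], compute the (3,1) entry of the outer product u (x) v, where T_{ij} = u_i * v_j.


The outer product entry T_{ij} = u_i * v_j.
We need i=3, j=1.
u_3 = -5, v_1 = 5
T_{3,1} = -5 * 5 = -25

-25


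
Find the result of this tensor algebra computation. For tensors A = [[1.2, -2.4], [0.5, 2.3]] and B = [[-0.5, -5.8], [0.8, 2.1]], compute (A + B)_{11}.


Tensor addition is component-wise: (A + B)_{ij} = A_{ij} + B_{ij}.
A_{11} = 1.2
B_{11} = -0.5
(A + B)_{11} = 1.2 + -0.5 = 0.7

0.7


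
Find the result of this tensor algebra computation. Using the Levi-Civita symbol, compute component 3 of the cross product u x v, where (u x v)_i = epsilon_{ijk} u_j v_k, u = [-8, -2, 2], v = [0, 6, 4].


(u x v)_3 = sum_{j,k} epsilon_{3jk} u_j v_k. Only permutations of (1,2,3) contribute; the two non-zero terms are:
eps_{312} u_1 v_2 = 1 * -8 * 6 = -48
eps_{321} u_2 v_1 = -1 * -2 * 0 = 0
(u x v)_3 = -48

-48


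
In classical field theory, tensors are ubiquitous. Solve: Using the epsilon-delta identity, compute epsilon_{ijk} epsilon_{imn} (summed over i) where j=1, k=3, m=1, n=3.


Using the identity: epsilon_{ijk} epsilon_{imn} = delta_{jm} delta_{kn} - delta_{jn} delta_{km}.
delta_{11} = 1
delta_{33} = 1
delta_{13} = 0
delta_{31} = 0
Result = 1 * 1 - 0 * 0 = 1 - 0 = 1

1


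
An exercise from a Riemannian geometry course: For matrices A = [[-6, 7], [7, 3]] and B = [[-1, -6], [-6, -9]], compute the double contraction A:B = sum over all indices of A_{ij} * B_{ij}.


A:B = sum over all i,j of A_{ij} * B_{ij}.
Row 1: -6*-1=6, 7*-6=-42 => row sum = -36
Row 2: 7*-6=-42, 3*-9=-27 => row sum = -69
Total = -36 + -69 = -105

-105


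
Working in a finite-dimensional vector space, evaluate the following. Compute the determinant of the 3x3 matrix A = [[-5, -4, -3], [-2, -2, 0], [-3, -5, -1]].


Expanding along the first row, det(A) = a11*M_11 - a12*M_12 + a13*M_13, where M_1j is the (1,j) minor.
Minor M_11 = -2*-1 - 0*-5 = 2
Minor M_12 = -2*-1 - 0*-3 = 2
Minor M_13 = -2*-5 - -2*-3 = 4
det = -5*(2) - -4*(2) + -3*(4)
    = -10 - -8 + -12
    = -14

-14


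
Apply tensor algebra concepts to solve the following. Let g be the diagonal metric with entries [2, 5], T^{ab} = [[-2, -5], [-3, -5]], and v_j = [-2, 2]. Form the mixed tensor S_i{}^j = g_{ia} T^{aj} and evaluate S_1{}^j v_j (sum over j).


Step 1: lower the first index. For a diagonal metric, g_{ia} T^{aj} = g_{ii} T^{ij} (no sum on i).
g_{11} = 2
S_1{}^1 = 2 * T^{11} = 2 * -2 = -4
S_1{}^2 = 2 * T^{12} = 2 * -5 = -10
Step 2: contract S_1{}^j with v_j.
S_1{}^1 * v_1 = -4 * -2 = 8
S_1{}^2 * v_2 = -10 * 2 = -20
Result = 8 + -20 = -12

-12


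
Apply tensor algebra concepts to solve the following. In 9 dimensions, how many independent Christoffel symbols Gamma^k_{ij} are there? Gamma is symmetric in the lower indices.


Christoffel symbols Gamma^k_{ij} are symmetric in i,j, so there are d * d(d+1)/2 independent symbols.
d = 9
d(d+1)/2 = 9 * 10 / 2 = 45
Total = 9 * 45 = 405

405


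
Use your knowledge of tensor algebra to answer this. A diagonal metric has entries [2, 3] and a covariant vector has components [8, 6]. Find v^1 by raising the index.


To raise an index with a diagonal metric: v^i = v_i / g_{ii}.
For index 1: v_1 = 8, g_{11} = 2
v^1 = 8 / 2 = 4

4


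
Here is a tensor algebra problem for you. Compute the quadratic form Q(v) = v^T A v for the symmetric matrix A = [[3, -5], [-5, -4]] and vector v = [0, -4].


First compute Av:
(Av)_1 = 3*0 + -5*-4 = 20
(Av)_2 = -5*0 + -4*-4 = 16
Av = [20, 16]
Then v^T (Av) = 0*20 + -4*16
= 0 + -64 = -64

-64


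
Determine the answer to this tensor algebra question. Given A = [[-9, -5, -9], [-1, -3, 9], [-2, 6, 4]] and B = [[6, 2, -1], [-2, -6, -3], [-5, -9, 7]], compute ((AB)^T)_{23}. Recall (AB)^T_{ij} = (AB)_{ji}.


(AB)^T_{ij} = (AB)_{ji} = sum_k A_{jk} B_{ki}.
For i=2, j=3 we need (AB)_{32}:
A_{31} * B_{12} = -2 * 2 = -4
A_{32} * B_{22} = 6 * -6 = -36
A_{33} * B_{32} = 4 * -9 = -36
Sum = -4 + -36 + -36 = -76

-76


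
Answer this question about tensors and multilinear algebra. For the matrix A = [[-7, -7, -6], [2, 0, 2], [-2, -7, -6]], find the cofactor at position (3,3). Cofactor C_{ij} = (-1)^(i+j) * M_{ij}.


To find cofactor C_{33}, delete row 3 and column 3.
The resulting 2x2 submatrix is: [[-7, -7], [2, 0]]
Minor M_{33} = -7*0 - -7*2
  = 0 - -14 = 14
Sign = (-1)^(3+3) = (-1)^6 = 1
Cofactor C_{33} = 1 * 14 = 14

14


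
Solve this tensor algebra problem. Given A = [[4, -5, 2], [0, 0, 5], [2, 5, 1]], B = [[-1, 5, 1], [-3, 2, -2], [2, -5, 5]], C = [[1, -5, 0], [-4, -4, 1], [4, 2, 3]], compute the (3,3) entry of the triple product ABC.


(ABC)_{33} = sum_m (AB)_{3m} C_{m3}. First compute row 3 of AB.
(AB)_{31} = 2*-1 + 5*-3 + 1*2 = -15
(AB)_{32} = 2*5 + 5*2 + 1*-5 = 15
(AB)_{33} = 2*1 + 5*-2 + 1*5 = -3
Now contract with column 3 of C:
(AB)_{31} * C_{13} = -15 * 0 = 0
(AB)_{32} * C_{23} = 15 * 1 = 15
(AB)_{33} * C_{33} = -3 * 3 = -9
(ABC)_{33} = 0 + 15 + -9 = 6

6


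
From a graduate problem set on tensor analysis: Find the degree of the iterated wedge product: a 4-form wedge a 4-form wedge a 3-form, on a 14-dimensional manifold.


The degree of a wedge product is the sum of the degrees of the individual forms.
Degrees: 4, 4, 3
Total degree = 4 + 4 + 3 = 11

11


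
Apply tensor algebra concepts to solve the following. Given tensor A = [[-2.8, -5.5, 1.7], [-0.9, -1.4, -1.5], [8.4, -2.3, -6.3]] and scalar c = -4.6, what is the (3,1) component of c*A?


Scalar multiplication: (cA)_{ij} = c * A_{ij}.
c = -4.6
A_{31} = 8.4
(cA)_{31} = -4.6 * 8.4 = -38.64

-38.64


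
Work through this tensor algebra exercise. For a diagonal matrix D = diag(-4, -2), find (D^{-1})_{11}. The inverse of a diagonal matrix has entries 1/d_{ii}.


For a diagonal matrix, the inverse has entries (D^{-1})_{ii} = 1/d_{ii}.
The diagonal entries are: d_{11} = -4, d_{22} = -2
We need (D^{-1})_{11} = 1/d_{11} = 1/-4 = -1/4

-1/4


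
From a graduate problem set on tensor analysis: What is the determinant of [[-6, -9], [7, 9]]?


For a 2x2 matrix [[a, b], [c, d]], det = a*d - b*c.
a = -6, b = -9, c = 7, d = 9
a*d = -6 * 9 = -54
b*c = -9 * 7 = -63
det = -54 - -63 = 9

9


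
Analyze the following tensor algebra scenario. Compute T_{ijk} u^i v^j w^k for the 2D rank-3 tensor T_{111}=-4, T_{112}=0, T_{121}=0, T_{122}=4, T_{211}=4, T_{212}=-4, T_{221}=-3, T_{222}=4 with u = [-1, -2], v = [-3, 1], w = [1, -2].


S = sum over i,j,k of T_{ijk} u_i v_j w_k. Expanding all 8 terms:
T_{111}*u_1*v_1*w_1 = -4*-1*-3*1 = -12  (running total: -12)
T_{112}*u_1*v_1*w_2 = 0*-1*-3*-2 = 0  (running total: -12)
T_{121}*u_1*v_2*w_1 = 0*-1*1*1 = 0  (running total: -12)
T_{122}*u_1*v_2*w_2 = 4*-1*1*-2 = 8  (running total: -4)
T_{211}*u_2*v_1*w_1 = 4*-2*-3*1 = 24  (running total: 20)
T_{212}*u_2*v_1*w_2 = -4*-2*-3*-2 = 48  (running total: 68)
T_{221}*u_2*v_2*w_1 = -3*-2*1*1 = 6  (running total: 74)
T_{222}*u_2*v_2*w_2 = 4*-2*1*-2 = 16  (running total: 90)
S = 90

90


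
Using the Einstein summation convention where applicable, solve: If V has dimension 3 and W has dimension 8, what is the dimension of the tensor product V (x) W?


The dimension of a tensor product is the product of dimensions.
dim(V) = 3, dim(W) = 8
dim(V (x) W) = 3 * 8 = 24

24


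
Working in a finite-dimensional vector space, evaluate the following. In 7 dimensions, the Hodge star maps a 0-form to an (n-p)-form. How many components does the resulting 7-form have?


The Hodge dual of a p-form on an n-dimensional manifold is an (n-p)-form.
n = 7, p = 0, so dual degree = 7 - 0 = 7
The number of components is C(n, n-p) = C(7, 7) = 1

1


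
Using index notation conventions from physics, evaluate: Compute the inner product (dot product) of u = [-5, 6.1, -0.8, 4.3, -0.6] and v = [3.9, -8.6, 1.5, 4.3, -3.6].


The inner product u . v = sum of u_i * v_i.
Term-by-term: -5 * 3.9, 6.1 * -8.6, -0.8 * 1.5, 4.3 * 4.3, -0.6 * -3.6
Products: -19.5, -52.46, -1.2, 18.49, 2.16
Sum = -19.5 + -52.46 + -1.2 + 18.49 + 2.16 = -52.51

-52.51


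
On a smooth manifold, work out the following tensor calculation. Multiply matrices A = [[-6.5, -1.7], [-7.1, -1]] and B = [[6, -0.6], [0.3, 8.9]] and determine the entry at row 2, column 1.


(AB)_{ij} = sum_k A_{ik} B_{kj}.
For i=2, j=1:
A_{21} * B_{11} = -7.1 * 6 = -42.6
A_{22} * B_{21} = -1 * 0.3 = -0.3
Sum = -42.6 + -0.3 = -42.9

-42.9


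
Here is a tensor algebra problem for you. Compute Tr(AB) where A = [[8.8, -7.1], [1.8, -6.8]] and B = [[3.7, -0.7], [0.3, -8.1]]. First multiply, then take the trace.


Tr(AB) = sum_i (AB)_{ii} where (AB)_{ii} = sum_k A_{ik} B_{ki}.
(AB)_{11} = 8.8*3.7 + -7.1*0.3 = 30.43
(AB)_{22} = 1.8*-0.7 + -6.8*-8.1 = 53.82
Tr(AB) = 30.43 + 53.82 = 84.25

84.25


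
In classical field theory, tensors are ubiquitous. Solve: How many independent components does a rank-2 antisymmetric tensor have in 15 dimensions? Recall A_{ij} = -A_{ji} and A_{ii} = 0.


An antisymmetric rank-2 tensor satisfies A_{ij} = -A_{ji}, so diagonal entries are zero.
The independent components are the upper-triangular entries: C(n, 2) = n(n-1)/2.
n = 15
C(15, 2) = 15 * 14 / 2 = 210 / 2 = 105

105


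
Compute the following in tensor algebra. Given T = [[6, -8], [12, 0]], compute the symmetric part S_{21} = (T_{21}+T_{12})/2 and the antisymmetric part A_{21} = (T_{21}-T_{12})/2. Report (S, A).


T_{21} = 12
T_{12} = -8
S_{21} = (12 + -8)/2 = 4/2 = 2
A_{21} = (12 - -8)/2 = 20/2 = 10
Check: S + A = 2 + 10 = 12 = T_{21}.

(2, 10)


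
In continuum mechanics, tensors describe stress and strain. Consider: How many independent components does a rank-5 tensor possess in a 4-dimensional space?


The number of components of a rank-r tensor in d dimensions is d^r.
Here d = 4 and r = 5.
4^5 = 1024

1024


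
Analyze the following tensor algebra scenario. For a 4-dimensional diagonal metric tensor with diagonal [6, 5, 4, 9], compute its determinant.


For a diagonal metric, the determinant is the product of diagonal entries.
Diagonal entries: 6, 5, 4, 9
det(g) = 6 * 5 * 4 * 9 = 1080

1080


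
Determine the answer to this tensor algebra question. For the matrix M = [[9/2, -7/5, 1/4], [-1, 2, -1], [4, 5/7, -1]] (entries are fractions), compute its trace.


The trace is the sum of diagonal entries.
Diagonal: M[1,1] = 9/2, M[2,2] = 2, M[3,3] = -1
Tr(M) = 9/2 + 2 + -1
Computing step by step:
After adding M[1,1]: 9/2
After adding M[2,2]: 13/2
After adding M[3,3]: 11/2
Tr(M) = 11/2

11/2


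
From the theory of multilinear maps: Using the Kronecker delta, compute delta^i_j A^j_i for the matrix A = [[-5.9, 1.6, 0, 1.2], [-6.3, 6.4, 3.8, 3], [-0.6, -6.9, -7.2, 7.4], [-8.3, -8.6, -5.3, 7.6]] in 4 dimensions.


The contraction (trace) of a rank-2 tensor is the sum of its diagonal elements.
Diagonal entries: A[1,1] = -5.9, A[2,2] = 6.4, A[3,3] = -7.2, A[4,4] = 7.6
Tr(A) = -5.9 + 6.4 + -7.2 + 7.6 = 0.9

0.9


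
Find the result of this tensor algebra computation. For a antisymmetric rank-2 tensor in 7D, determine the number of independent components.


A antisymmetric rank-2 tensor in d dimensions has d(d-1)/2 independent components.
d = 7
d(d-1)/2 = 7 * 6 / 2 = 42 / 2 = 21

21


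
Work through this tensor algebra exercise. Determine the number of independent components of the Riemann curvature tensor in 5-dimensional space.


The Riemann tensor in d dimensions has d^2(d^2 - 1)/12 independent components.
d = 5, so d^2 = 25
d^2 - 1 = 24
d^2(d^2 - 1) = 25 * 24 = 600
Divide by 12: 600 / 12 = 50

50


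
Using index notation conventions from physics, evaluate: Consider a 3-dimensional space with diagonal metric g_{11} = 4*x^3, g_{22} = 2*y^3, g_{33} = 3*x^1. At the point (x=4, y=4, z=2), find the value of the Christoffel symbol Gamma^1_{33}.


For a diagonal metric, Gamma^k_{ij} = (1/2) g^{kk} (dg_{ik}/dx_j + dg_{jk}/dx_i - dg_{ij}/dx_k).
The metric is diagonal, so g_{ab} = 0 for a != b.
At the given point: g_{11} = 256, g_{22} = 128, g_{33} = 12
g^{11} = 1/256
dg_{31}/dx_3 = 0 (off-diagonal)
dg_{31}/dx_3 = 0 (off-diagonal)
dg_{33}/dx_1 = dg_{33}/dx_1 = 3
Numerator = 0 + 0 - 3 = -3
Gamma^1_{33} = -3 / (2 * 256) = -3/512

-3/512


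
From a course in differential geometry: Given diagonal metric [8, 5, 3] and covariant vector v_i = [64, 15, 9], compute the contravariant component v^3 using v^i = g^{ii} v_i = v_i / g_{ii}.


To raise an index with a diagonal metric: v^i = v_i / g_{ii}.
For index 3: v_3 = 9, g_{33} = 3
v^3 = 9 / 3 = 3

3


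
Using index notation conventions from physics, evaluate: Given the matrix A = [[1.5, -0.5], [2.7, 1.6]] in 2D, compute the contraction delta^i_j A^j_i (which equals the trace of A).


The contraction (trace) of a rank-2 tensor is the sum of its diagonal elements.
Diagonal entries: A[1,1] = 1.5, A[2,2] = 1.6
Tr(A) = 1.5 + 1.6 = 3.1

3.1


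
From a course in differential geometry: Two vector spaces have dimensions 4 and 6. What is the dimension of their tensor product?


The dimension of a tensor product is the product of dimensions.
dim(V) = 4, dim(W) = 6
dim(V (x) W) = 4 * 6 = 24

24


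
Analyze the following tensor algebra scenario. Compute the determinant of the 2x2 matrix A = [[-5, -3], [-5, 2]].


For a 2x2 matrix [[a, b], [c, d]], det = a*d - b*c.
a = -5, b = -3, c = -5, d = 2
a*d = -5 * 2 = -10
b*c = -3 * -5 = 15
det = -10 - 15 = -25

-25


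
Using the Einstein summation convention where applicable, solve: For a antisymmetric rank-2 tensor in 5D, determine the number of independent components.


A antisymmetric rank-2 tensor in d dimensions has d(d-1)/2 independent components.
d = 5
d(d-1)/2 = 5 * 4 / 2 = 20 / 2 = 10

10


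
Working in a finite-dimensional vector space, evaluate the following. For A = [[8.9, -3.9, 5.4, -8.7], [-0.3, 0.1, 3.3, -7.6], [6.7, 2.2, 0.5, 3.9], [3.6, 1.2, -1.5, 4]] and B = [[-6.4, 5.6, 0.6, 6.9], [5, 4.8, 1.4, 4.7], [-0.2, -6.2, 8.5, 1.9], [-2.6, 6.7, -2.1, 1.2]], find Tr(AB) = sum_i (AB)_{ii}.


Tr(AB) = sum_i (AB)_{ii} where (AB)_{ii} = sum_k A_{ik} B_{ki}.
(AB)_{11} = 8.9*-6.4 + -3.9*5 + 5.4*-0.2 + -8.7*-2.6 = -54.92
(AB)_{22} = -0.3*5.6 + 0.1*4.8 + 3.3*-6.2 + -7.6*6.7 = -72.58
(AB)_{33} = 6.7*0.6 + 2.2*1.4 + 0.5*8.5 + 3.9*-2.1 = 3.16
(AB)_{44} = 3.6*6.9 + 1.2*4.7 + -1.5*1.9 + 4*1.2 = 32.43
Tr(AB) = -54.92 + -72.58 + 3.16 + 32.43 = -91.91

-91.91


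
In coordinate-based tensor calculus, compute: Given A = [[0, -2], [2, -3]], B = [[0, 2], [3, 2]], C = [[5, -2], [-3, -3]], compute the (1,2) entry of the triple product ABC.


(ABC)_{12} = sum_m (AB)_{1m} C_{m2}. First compute row 1 of AB.
(AB)_{11} = 0*0 + -2*3 = -6
(AB)_{12} = 0*2 + -2*2 = -4
Now contract with column 2 of C:
(AB)_{11} * C_{12} = -6 * -2 = 12
(AB)_{12} * C_{22} = -4 * -3 = 12
(ABC)_{12} = 12 + 12 = 24

24


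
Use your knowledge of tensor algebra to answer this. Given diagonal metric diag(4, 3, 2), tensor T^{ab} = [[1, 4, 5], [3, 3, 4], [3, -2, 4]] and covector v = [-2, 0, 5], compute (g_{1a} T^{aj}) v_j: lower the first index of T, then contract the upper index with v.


Step 1: lower the first index. For a diagonal metric, g_{ia} T^{aj} = g_{ii} T^{ij} (no sum on i).
g_{11} = 4
S_1{}^1 = 4 * T^{11} = 4 * 1 = 4
S_1{}^2 = 4 * T^{12} = 4 * 4 = 16
S_1{}^3 = 4 * T^{13} = 4 * 5 = 20
Step 2: contract S_1{}^j with v_j.
S_1{}^1 * v_1 = 4 * -2 = -8
S_1{}^2 * v_2 = 16 * 0 = 0
S_1{}^3 * v_3 = 20 * 5 = 100
Result = -8 + 0 + 100 = 92

92


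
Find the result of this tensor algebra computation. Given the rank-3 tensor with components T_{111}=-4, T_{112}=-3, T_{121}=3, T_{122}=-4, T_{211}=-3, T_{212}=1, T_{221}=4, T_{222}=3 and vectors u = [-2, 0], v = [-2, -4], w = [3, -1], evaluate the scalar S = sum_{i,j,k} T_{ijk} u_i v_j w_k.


S = sum over i,j,k of T_{ijk} u_i v_j w_k. Expanding all 8 terms:
T_{111}*u_1*v_1*w_1 = -4*-2*-2*3 = -48  (running total: -48)
T_{112}*u_1*v_1*w_2 = -3*-2*-2*-1 = 12  (running total: -36)
T_{121}*u_1*v_2*w_1 = 3*-2*-4*3 = 72  (running total: 36)
T_{122}*u_1*v_2*w_2 = -4*-2*-4*-1 = 32  (running total: 68)
T_{211}*u_2*v_1*w_1 = -3*0*-2*3 = 0  (running total: 68)
T_{212}*u_2*v_1*w_2 = 1*0*-2*-1 = 0  (running total: 68)
T_{221}*u_2*v_2*w_1 = 4*0*-4*3 = 0  (running total: 68)
T_{222}*u_2*v_2*w_2 = 3*0*-4*-1 = 0  (running total: 68)
S = 68

68
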